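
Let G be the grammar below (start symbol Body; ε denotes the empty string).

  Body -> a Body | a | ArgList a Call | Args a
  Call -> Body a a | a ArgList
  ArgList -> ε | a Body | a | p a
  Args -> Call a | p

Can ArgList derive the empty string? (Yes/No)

Yes

ArgList has an ε-production, so ArgList ⇒ ε.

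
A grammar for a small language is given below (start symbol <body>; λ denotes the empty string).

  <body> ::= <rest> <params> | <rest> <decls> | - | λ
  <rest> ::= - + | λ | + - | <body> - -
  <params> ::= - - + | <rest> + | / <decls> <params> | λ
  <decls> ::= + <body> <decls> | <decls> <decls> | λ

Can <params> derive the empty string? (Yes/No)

Yes

<params> has an λ-production, so <params> ⇒ λ.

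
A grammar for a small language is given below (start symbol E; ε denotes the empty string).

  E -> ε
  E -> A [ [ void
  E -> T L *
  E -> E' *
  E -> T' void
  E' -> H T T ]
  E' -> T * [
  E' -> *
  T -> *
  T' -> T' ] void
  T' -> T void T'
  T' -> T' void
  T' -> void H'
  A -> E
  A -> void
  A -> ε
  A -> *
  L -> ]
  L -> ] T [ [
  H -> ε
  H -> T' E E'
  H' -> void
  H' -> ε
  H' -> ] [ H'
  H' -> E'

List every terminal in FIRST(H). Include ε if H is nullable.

H -> ε contributes ε.
From H -> T' E E': add FIRST(T') = { *, void }.
Union: FIRST(H) = { *, void, ε }.

{ *, void, ε }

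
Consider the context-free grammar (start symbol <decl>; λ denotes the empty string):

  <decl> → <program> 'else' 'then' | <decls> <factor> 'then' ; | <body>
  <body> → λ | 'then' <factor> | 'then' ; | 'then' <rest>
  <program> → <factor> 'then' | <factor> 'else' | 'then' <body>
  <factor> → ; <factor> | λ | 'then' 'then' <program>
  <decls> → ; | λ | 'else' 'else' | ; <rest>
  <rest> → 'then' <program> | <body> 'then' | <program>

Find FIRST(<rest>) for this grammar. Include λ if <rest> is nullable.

{ 'else', 'then', ; }

<rest> → 'then' <program> contributes {'then'}.
From <rest> → <body> 'then': <body> nullable, take FIRST(<body>) ∪ {'then'} = { 'then' }.
From <rest> → <program>: add FIRST(<program>) = { 'else', 'then', ; }.
Union: FIRST(<rest>) = { 'else', 'then', ; }.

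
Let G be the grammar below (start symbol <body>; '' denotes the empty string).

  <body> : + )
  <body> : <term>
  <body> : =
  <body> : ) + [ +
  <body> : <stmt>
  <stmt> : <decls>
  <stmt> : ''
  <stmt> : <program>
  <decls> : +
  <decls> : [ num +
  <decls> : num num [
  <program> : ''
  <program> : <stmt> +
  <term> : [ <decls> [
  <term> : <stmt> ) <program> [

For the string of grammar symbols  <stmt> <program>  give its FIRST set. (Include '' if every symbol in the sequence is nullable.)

{ +, [, num, '' }

Add FIRST(<stmt>)\{''} = { +, [, num }; <stmt> is nullable, continue.
Add FIRST(<program>)\{''} = { +, [, num }; <program> is nullable, continue.
Every symbol is nullable, so include ''.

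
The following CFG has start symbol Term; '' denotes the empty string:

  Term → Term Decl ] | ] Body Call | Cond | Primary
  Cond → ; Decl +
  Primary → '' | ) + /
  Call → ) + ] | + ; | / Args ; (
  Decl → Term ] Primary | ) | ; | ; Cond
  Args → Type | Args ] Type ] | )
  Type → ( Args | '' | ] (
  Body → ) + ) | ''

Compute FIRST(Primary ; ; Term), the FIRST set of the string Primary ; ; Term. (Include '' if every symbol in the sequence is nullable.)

Add FIRST(Primary)\{''} = { ) }; Primary is nullable, continue.
; is a terminal; add {;} and stop.

{ ), ; }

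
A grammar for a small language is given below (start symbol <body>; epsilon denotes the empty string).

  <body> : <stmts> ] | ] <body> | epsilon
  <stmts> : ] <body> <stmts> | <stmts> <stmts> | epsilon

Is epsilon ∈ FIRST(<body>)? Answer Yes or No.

Yes

<body> has an epsilon-production, so <body> ⇒ epsilon.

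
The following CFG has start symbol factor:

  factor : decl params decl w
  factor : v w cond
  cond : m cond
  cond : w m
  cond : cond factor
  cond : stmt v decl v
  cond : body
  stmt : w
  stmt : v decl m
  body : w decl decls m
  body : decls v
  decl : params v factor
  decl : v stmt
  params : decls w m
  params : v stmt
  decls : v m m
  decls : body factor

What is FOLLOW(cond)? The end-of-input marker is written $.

In factor : v w cond: cond is at the end, add FOLLOW(factor) = { $, m, v, w }.
In cond : m cond: cond is at the end, add FOLLOW(cond) = { $, m, v, w }.
In cond : cond factor: add FIRST(factor) = { v, w }.
Union: FOLLOW(cond) = { $, m, v, w }.

{ $, m, v, w }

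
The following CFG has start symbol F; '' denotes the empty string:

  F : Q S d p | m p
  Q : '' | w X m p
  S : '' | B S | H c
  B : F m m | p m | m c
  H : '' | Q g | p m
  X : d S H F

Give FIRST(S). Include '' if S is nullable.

S : '' contributes ''.
From S : B S: add FIRST(B) = { c, d, g, m, p, w }.
From S : H c: H nullable, take FIRST(H) ∪ {c} = { c, g, p, w }.
Union: FIRST(S) = { c, d, g, m, p, w, '' }.

{ c, d, g, m, p, w, '' }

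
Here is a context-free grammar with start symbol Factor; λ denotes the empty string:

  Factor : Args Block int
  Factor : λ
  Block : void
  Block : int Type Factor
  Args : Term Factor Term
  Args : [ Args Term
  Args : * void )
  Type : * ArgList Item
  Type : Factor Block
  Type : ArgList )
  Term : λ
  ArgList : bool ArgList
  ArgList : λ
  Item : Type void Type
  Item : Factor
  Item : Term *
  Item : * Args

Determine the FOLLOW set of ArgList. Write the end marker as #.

In Type : * ArgList Item: add FIRST(Item)\{λ} = { ), *, [, bool, int, void }.
  Since Item is nullable, also add FOLLOW(Type) = { *, [, int, void }.
In Type : ArgList ): add FIRST()) = { ) }.
In ArgList : bool ArgList: ArgList is at the end, add FOLLOW(ArgList) = { ), *, [, bool, int, void }.
Union: FOLLOW(ArgList) = { ), *, [, bool, int, void }.

{ ), *, [, bool, int, void }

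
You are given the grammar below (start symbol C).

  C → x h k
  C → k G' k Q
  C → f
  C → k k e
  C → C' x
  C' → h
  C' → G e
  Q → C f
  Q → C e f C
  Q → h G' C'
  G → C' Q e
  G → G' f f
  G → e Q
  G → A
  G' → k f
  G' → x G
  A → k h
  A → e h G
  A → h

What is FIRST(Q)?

{ e, f, h, k, x }

From Q → C f: add FIRST(C) = { e, f, h, k, x }.
From Q → C e f C: add FIRST(C) = { e, f, h, k, x }.
Q → h G' C' contributes {h}.
Union: FIRST(Q) = { e, f, h, k, x }.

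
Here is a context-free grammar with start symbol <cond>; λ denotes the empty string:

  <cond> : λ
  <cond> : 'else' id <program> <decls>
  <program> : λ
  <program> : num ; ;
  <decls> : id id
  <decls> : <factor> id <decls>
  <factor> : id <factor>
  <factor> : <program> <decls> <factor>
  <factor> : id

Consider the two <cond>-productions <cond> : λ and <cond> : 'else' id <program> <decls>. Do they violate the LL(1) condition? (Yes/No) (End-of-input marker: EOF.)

FIRST(λ) = { λ } and FIRST('else' id <program> <decls>) = { 'else' }.
The first is nullable but FOLLOW(<cond>) = { EOF } is disjoint from FIRST of the second.

No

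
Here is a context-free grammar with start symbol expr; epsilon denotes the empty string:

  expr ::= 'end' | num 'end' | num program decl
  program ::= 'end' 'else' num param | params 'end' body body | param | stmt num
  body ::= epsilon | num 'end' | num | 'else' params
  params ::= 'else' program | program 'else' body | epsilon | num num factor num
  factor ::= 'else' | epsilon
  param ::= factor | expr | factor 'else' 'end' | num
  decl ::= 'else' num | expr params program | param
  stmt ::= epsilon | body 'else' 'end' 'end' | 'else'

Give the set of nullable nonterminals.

{ body, decl, factor, param, params, program, stmt }

Directly nullable (have an epsilon-production): body, params, factor, stmt.
program ::= param with every symbol nullable, so program is nullable.
param ::= factor with every symbol nullable, so param is nullable.
decl ::= param with every symbol nullable, so decl is nullable.
No other nonterminal has a production whose RHS symbols are all nullable.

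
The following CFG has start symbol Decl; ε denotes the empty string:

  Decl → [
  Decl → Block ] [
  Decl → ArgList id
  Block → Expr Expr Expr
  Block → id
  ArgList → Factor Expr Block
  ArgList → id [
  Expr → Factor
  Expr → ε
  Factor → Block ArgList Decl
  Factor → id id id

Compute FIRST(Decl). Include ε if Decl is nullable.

{ [, ], id }

Decl → [ contributes {[}.
From Decl → Block ] [: Block nullable, take FIRST(Block) ∪ {]} = { ], id }.
From Decl → ArgList id: add FIRST(ArgList) = { id }.
Union: FIRST(Decl) = { [, ], id }.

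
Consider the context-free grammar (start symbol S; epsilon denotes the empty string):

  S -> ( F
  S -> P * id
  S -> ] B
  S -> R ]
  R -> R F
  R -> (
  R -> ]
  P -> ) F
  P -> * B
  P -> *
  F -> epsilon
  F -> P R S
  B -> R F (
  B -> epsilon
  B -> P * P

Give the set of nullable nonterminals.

Directly nullable (have an epsilon-production): F, B.
No other nonterminal has a production whose RHS symbols are all nullable.

{ B, F }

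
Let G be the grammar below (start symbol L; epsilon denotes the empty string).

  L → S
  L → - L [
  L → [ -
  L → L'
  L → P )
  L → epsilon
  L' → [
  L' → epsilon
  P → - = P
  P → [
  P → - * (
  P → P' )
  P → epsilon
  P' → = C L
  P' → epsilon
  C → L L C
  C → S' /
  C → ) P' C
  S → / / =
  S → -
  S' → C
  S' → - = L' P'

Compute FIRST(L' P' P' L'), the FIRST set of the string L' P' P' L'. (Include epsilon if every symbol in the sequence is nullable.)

{ =, [, epsilon }

Add FIRST(L')\{epsilon} = { [ }; L' is nullable, continue.
Add FIRST(P')\{epsilon} = { = }; P' is nullable, continue.
Add FIRST(P')\{epsilon} = { = }; P' is nullable, continue.
Add FIRST(L')\{epsilon} = { [ }; L' is nullable, continue.
Every symbol is nullable, so include epsilon.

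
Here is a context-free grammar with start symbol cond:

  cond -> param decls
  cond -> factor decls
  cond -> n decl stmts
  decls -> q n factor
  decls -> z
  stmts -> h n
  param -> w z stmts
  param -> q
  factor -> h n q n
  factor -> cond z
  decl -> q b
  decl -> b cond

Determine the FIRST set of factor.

{ h, n, q, w }

factor -> h n q n contributes {h}.
From factor -> cond z: add FIRST(cond) = { h, n, q, w }.
Union: FIRST(factor) = { h, n, q, w }.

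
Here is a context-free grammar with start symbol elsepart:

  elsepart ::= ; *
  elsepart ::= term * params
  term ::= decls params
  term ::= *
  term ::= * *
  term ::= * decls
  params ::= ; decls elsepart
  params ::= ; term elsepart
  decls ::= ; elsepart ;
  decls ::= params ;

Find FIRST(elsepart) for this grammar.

elsepart ::= ; * contributes {;}.
From elsepart ::= term * params: add FIRST(term) = { *, ; }.
Union: FIRST(elsepart) = { *, ; }.

{ *, ; }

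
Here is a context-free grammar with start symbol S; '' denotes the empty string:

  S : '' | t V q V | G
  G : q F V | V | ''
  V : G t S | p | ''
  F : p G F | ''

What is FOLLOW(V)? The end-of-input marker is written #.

{ #, p, q, t }

In S : t V q V: add FIRST(q V) = { q }.
In S : t V q V: V is at the end, add FOLLOW(S) = { #, p, q, t }.
In G : q F V: V is at the end, add FOLLOW(G) = { #, p, q, t }.
In G : V: V is at the end, add FOLLOW(G) = { #, p, q, t }.
Union: FOLLOW(V) = { #, p, q, t }.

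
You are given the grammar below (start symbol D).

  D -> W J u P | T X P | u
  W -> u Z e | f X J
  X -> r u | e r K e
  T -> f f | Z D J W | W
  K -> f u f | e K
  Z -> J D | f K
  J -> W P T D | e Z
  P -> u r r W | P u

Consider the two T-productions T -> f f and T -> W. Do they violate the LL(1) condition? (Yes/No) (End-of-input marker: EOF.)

FIRST(f f) = { f } and FIRST(W) = { f, u }.
Both contain f, so the two alternatives are not disjoint — LL(1) conflict.

Yes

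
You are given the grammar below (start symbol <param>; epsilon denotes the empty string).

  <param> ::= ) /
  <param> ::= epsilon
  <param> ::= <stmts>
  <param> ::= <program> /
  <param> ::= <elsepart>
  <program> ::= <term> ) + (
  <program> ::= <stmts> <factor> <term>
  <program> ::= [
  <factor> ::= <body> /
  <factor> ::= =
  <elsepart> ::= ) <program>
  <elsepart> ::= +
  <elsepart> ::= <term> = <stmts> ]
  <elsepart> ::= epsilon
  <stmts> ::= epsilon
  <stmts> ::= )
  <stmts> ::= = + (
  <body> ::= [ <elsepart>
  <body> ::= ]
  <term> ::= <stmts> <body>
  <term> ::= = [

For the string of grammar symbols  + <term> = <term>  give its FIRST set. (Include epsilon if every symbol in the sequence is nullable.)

+ is a terminal; add {+} and stop.

{ + }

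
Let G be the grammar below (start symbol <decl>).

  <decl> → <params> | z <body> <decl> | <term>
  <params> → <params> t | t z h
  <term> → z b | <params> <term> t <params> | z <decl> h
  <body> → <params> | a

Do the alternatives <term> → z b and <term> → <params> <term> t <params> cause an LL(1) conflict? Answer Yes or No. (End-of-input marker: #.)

FIRST(z b) = { z } and FIRST(<params> <term> t <params>) = { t }.
The FIRST sets are disjoint and neither alternative is nullable — no conflict.

No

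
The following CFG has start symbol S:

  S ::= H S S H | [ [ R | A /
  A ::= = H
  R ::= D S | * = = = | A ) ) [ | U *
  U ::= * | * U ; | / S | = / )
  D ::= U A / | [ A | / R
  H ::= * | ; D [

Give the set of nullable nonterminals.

No nonterminal has an empty production or an RHS whose symbols are all nullable.

{ } (none)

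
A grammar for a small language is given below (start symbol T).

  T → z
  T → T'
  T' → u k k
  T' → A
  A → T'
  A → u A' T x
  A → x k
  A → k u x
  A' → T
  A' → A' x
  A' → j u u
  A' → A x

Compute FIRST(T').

T' → u k k contributes {u}.
From T' → A: add FIRST(A) = { k, u, x }.
Union: FIRST(T') = { k, u, x }.

{ k, u, x }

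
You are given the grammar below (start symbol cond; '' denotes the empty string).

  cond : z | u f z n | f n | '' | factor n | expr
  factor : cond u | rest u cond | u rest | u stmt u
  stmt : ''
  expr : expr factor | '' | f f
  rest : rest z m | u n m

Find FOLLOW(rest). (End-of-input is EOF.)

In factor : rest u cond: add FIRST(u cond) = { u }.
In factor : u rest: rest is at the end, add FOLLOW(factor) = { EOF, f, n, u, z }.
In rest : rest z m: add FIRST(z m) = { z }.
Union: FOLLOW(rest) = { EOF, f, n, u, z }.

{ EOF, f, n, u, z }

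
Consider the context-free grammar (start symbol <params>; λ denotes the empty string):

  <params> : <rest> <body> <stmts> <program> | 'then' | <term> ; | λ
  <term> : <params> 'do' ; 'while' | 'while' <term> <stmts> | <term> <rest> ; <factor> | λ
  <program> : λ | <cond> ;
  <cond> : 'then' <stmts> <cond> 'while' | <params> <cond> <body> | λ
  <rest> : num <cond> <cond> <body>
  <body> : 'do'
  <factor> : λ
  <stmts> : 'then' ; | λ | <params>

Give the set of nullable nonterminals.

Directly nullable (have an λ-production): <params>, <term>, <program>, <cond>, <factor>, <stmts>.
No other nonterminal has a production whose RHS symbols are all nullable.

{ <cond>, <factor>, <params>, <program>, <stmts>, <term> }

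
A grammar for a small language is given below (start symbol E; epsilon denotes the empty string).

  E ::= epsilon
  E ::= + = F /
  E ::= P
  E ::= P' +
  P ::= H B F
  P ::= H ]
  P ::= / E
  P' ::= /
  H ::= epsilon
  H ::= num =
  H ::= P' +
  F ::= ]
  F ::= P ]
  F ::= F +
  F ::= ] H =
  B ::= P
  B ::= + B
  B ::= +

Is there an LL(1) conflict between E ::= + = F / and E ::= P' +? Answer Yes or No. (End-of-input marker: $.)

FIRST(+ = F /) = { + } and FIRST(P' +) = { / }.
The FIRST sets are disjoint and neither alternative is nullable — no conflict.

No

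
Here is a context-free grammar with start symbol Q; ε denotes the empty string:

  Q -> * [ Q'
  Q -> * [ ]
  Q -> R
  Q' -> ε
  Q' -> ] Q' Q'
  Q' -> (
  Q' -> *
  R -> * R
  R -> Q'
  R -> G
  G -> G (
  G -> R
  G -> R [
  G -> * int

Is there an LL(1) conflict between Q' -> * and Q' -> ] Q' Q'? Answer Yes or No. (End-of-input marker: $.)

FIRST(*) = { * } and FIRST(] Q' Q') = { ] }.
The FIRST sets are disjoint and neither alternative is nullable — no conflict.

No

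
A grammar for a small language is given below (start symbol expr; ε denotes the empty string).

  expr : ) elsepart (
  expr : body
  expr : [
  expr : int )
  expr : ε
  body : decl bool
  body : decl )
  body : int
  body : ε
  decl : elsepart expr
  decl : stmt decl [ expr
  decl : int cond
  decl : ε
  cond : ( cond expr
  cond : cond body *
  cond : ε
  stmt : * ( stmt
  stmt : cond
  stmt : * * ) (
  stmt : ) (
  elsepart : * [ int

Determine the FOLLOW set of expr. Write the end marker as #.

expr is the start symbol, so # ∈ FOLLOW(expr).
In decl : elsepart expr: expr is at the end, add FOLLOW(decl) = { ), [, bool }.
In decl : stmt decl [ expr: expr is at the end, add FOLLOW(decl) = { ), [, bool }.
In cond : ( cond expr: expr is at the end, add FOLLOW(cond) = { (, ), *, [, bool, int }.
Union: FOLLOW(expr) = { #, (, ), *, [, bool, int }.

{ #, (, ), *, [, bool, int }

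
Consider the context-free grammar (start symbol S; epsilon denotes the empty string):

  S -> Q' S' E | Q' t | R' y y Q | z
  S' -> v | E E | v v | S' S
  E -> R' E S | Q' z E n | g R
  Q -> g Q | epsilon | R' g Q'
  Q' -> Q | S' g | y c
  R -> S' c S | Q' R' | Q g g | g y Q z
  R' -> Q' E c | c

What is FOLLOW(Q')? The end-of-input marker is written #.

In S -> Q' S' E: add FIRST(S' E) = { c, g, v, y, z }.
In S -> Q' t: add FIRST(t) = { t }.
In E -> Q' z E n: add FIRST(z E n) = { z }.
In Q -> R' g Q': Q' is at the end, add FOLLOW(Q) = { #, c, g, n, t, v, y, z }.
In R -> Q' R': add FIRST(R') = { c, g, v, y, z }.
In R' -> Q' E c: add FIRST(E c) = { c, g, v, y, z }.
Union: FOLLOW(Q') = { #, c, g, n, t, v, y, z }.

{ #, c, g, n, t, v, y, z }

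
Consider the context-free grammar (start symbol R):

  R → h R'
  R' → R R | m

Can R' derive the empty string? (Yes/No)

No

No nonterminal in this grammar is nullable.
No production of R' has an RHS whose symbols are all nullable, so R' is not nullable.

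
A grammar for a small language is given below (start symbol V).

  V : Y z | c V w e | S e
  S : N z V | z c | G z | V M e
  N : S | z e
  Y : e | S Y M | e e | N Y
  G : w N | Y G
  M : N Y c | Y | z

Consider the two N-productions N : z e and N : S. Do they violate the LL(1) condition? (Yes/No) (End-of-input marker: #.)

FIRST(z e) = { z } and FIRST(S) = { c, e, w, z }.
Both contain z, so the two alternatives are not disjoint — LL(1) conflict.

Yes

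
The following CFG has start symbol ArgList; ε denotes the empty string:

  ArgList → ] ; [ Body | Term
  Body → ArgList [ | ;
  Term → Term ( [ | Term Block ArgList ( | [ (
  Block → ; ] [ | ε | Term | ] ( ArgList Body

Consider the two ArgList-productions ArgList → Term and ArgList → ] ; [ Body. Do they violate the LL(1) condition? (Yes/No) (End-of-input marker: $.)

FIRST(Term) = { [ } and FIRST(] ; [ Body) = { ] }.
The FIRST sets are disjoint and neither alternative is nullable — no conflict.

No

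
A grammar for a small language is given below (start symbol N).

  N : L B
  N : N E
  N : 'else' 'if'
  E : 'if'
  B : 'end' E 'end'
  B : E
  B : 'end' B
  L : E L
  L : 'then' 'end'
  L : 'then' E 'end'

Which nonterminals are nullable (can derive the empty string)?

{ } (none)

No nonterminal has an empty production or an RHS whose symbols are all nullable.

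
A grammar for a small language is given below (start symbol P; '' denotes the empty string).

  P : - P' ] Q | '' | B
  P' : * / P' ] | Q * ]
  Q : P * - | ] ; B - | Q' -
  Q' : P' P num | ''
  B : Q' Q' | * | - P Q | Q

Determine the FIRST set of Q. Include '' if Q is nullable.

{ *, -, ] }

From Q : P * -: P nullable, take FIRST(P) ∪ {*} = { *, -, ] }.
Q : ] ; B - contributes {]}.
From Q : Q' -: Q' nullable, take FIRST(Q') ∪ {-} = { *, -, ] }.
Union: FIRST(Q) = { *, -, ] }.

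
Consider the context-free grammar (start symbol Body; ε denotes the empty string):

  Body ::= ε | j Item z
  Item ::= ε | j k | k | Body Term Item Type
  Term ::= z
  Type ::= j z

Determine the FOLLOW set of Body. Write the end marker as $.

Body is the start symbol, so $ ∈ FOLLOW(Body).
In Item ::= Body Term Item Type: add FIRST(Term Item Type) = { z }.
Union: FOLLOW(Body) = { $, z }.

{ $, z }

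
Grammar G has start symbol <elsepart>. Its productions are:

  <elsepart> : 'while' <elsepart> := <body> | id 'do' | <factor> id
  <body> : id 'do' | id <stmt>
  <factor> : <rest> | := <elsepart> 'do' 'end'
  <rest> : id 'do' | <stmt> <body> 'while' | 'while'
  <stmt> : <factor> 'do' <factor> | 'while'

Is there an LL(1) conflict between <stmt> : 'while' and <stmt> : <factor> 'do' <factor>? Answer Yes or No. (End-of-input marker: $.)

FIRST('while') = { 'while' } and FIRST(<factor> 'do' <factor>) = { 'while', :=, id }.
Both contain 'while', so the two alternatives are not disjoint — LL(1) conflict.

Yes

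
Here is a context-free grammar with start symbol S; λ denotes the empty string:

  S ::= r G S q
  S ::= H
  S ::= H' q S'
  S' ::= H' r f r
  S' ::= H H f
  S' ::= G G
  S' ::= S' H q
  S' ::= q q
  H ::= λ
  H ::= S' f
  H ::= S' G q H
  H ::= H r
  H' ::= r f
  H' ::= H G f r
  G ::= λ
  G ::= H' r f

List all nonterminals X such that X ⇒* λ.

{ G, H, S, S' }

Directly nullable (have an λ-production): H, G.
S ::= H with every symbol nullable, so S is nullable.
S' ::= G G with every symbol nullable, so S' is nullable.
No other nonterminal has a production whose RHS symbols are all nullable.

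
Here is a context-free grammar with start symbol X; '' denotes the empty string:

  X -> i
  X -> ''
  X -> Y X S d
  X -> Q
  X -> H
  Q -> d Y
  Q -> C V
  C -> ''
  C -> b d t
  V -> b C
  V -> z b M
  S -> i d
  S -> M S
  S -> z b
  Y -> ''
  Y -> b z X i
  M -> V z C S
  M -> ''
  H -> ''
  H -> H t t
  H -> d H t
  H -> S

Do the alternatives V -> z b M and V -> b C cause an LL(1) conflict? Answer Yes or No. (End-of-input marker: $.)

No

FIRST(z b M) = { z } and FIRST(b C) = { b }.
The FIRST sets are disjoint and neither alternative is nullable — no conflict.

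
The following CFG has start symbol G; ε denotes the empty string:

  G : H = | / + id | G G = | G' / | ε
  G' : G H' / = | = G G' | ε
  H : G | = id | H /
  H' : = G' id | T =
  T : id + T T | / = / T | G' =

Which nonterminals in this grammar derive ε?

{ G, G', H }

Directly nullable (have an ε-production): G, G'.
H : G with every symbol nullable, so H is nullable.
No other nonterminal has a production whose RHS symbols are all nullable.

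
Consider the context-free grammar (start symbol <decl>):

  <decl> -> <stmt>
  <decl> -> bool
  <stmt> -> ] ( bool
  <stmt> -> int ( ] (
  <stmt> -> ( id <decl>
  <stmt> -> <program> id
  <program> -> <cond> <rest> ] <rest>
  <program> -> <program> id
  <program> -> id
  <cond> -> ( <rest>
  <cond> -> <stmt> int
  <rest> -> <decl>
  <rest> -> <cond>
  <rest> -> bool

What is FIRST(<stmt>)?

{ (, ], id, int }

<stmt> -> ] ( bool contributes {]}.
<stmt> -> int ( ] ( contributes {int}.
<stmt> -> ( id <decl> contributes {(}.
From <stmt> -> <program> id: add FIRST(<program>) = { (, ], id, int }.
Union: FIRST(<stmt>) = { (, ], id, int }.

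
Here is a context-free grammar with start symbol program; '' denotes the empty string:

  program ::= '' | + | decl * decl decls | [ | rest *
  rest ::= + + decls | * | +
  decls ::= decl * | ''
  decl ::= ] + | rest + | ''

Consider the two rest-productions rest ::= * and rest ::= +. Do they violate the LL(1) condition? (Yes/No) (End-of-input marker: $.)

FIRST(*) = { * } and FIRST(+) = { + }.
The FIRST sets are disjoint and neither alternative is nullable — no conflict.

No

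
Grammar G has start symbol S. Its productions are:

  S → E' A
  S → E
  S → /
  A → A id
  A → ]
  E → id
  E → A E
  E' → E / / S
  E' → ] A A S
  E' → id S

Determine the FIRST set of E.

E → id contributes {id}.
From E → A E: add FIRST(A) = { ] }.
Union: FIRST(E) = { ], id }.

{ ], id }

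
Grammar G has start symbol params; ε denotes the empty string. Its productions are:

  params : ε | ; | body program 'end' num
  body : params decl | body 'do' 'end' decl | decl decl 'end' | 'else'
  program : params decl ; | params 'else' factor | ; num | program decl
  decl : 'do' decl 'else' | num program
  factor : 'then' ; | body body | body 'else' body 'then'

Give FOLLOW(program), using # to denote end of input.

In params : body program 'end' num: add FIRST('end' num) = { 'end' }.
In program : program decl: add FIRST(decl) = { 'do', num }.
In decl : num program: program is at the end, add FOLLOW(decl) = { 'do', 'else', 'end', 'then', ;, num }.
Union: FOLLOW(program) = { 'do', 'else', 'end', 'then', ;, num }.

{ 'do', 'else', 'end', 'then', ;, num }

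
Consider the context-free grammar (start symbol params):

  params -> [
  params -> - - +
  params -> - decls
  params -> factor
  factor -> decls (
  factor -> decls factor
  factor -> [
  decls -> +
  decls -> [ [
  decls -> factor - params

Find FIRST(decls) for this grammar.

decls -> + contributes {+}.
decls -> [ [ contributes {[}.
From decls -> factor - params: add FIRST(factor) = { +, [ }.
Union: FIRST(decls) = { +, [ }.

{ +, [ }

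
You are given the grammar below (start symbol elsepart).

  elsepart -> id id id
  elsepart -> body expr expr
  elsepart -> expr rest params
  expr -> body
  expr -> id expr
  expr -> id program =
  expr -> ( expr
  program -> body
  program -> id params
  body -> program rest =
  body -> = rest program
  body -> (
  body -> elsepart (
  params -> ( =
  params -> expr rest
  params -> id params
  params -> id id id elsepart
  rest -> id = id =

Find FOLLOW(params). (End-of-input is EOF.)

{ EOF, (, =, id }

In elsepart -> expr rest params: params is at the end, add FOLLOW(elsepart) = { EOF, (, =, id }.
In program -> id params: params is at the end, add FOLLOW(program) = { EOF, (, =, id }.
In params -> id params: params is at the end, add FOLLOW(params) = { EOF, (, =, id }.
Union: FOLLOW(params) = { EOF, (, =, id }.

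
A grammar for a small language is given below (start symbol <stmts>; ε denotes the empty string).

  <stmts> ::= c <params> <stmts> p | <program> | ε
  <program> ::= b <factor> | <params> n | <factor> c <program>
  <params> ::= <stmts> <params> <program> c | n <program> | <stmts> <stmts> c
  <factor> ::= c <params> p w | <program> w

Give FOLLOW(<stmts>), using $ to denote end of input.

<stmts> is the start symbol, so $ ∈ FOLLOW(<stmts>).
In <stmts> ::= c <params> <stmts> p: add FIRST(p) = { p }.
In <params> ::= <stmts> <params> <program> c: add FIRST(<params> <program> c) = { b, c, n }.
In <params> ::= <stmts> <stmts> c: add FIRST(<stmts> c) = { b, c, n }.
In <params> ::= <stmts> <stmts> c: add FIRST(c) = { c }.
Union: FOLLOW(<stmts>) = { $, b, c, n, p }.

{ $, b, c, n, p }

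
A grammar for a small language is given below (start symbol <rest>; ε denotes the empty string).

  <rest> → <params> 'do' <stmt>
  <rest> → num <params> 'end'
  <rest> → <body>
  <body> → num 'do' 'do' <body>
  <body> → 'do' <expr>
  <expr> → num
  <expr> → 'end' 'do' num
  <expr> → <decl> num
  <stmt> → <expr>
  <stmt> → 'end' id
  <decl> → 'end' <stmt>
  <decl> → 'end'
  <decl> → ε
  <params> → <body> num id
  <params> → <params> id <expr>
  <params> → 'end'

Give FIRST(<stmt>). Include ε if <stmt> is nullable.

{ 'end', num }

From <stmt> → <expr>: add FIRST(<expr>) = { 'end', num }.
<stmt> → 'end' id contributes {'end'}.
Union: FIRST(<stmt>) = { 'end', num }.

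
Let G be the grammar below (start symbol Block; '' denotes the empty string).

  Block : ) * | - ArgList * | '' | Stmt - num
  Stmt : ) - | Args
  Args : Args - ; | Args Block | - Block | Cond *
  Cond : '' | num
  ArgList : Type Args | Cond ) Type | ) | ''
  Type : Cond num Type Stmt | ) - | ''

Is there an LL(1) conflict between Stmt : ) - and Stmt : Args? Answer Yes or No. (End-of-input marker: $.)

No

FIRST() -) = { ) } and FIRST(Args) = { *, -, num }.
The FIRST sets are disjoint and neither alternative is nullable — no conflict.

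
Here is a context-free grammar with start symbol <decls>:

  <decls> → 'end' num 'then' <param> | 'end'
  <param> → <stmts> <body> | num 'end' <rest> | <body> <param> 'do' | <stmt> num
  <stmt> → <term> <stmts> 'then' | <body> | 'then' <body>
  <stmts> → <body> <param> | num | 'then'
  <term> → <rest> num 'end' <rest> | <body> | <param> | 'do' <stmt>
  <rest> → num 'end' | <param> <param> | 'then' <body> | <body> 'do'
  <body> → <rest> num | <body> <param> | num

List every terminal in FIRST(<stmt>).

From <stmt> → <term> <stmts> 'then': add FIRST(<term>) = { 'do', 'then', num }.
From <stmt> → <body>: add FIRST(<body>) = { 'do', 'then', num }.
<stmt> → 'then' <body> contributes {'then'}.
Union: FIRST(<stmt>) = { 'do', 'then', num }.

{ 'do', 'then', num }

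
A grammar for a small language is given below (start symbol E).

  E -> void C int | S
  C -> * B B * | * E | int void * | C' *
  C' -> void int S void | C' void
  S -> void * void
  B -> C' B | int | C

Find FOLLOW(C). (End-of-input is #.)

{ *, int, void }

In E -> void C int: add FIRST(int) = { int }.
In B -> C: C is at the end, add FOLLOW(B) = { *, int, void }.
Union: FOLLOW(C) = { *, int, void }.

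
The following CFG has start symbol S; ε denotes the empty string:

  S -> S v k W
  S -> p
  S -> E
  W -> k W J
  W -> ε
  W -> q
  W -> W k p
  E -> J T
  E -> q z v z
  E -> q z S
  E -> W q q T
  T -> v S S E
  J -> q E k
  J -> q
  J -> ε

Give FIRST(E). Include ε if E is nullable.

{ k, q, v }

From E -> J T: J nullable, take FIRST(J) ∪ FIRST(T) = { q, v }.
E -> q z v z contributes {q}.
E -> q z S contributes {q}.
From E -> W q q T: W nullable, take FIRST(W) ∪ {q} = { k, q }.
Union: FIRST(E) = { k, q, v }.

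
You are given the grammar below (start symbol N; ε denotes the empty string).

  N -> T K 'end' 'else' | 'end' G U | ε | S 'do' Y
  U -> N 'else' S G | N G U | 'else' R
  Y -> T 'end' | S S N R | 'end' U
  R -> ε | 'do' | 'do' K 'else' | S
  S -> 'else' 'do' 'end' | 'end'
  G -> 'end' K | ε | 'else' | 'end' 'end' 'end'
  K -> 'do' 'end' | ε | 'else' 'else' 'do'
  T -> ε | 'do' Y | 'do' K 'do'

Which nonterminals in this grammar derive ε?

{ G, K, N, R, T }

Directly nullable (have an ε-production): N, R, G, K, T.
No other nonterminal has a production whose RHS symbols are all nullable.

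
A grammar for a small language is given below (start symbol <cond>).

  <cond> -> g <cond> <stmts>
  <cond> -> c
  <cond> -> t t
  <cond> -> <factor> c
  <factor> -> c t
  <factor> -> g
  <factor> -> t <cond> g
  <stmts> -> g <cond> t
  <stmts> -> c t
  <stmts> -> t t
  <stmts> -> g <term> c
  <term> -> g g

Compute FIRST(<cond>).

{ c, g, t }

<cond> -> g <cond> <stmts> contributes {g}.
<cond> -> c contributes {c}.
<cond> -> t t contributes {t}.
From <cond> -> <factor> c: add FIRST(<factor>) = { c, g, t }.
Union: FIRST(<cond>) = { c, g, t }.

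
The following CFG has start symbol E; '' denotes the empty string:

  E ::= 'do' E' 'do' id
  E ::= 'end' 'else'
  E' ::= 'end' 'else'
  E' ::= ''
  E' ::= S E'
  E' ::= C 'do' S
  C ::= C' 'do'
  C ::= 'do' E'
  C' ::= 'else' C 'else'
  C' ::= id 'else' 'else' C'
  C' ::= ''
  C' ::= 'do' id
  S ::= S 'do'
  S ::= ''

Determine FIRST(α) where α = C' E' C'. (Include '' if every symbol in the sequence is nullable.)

{ 'do', 'else', 'end', id, '' }

Add FIRST(C')\{''} = { 'do', 'else', id }; C' is nullable, continue.
Add FIRST(E')\{''} = { 'do', 'else', 'end', id }; E' is nullable, continue.
Add FIRST(C')\{''} = { 'do', 'else', id }; C' is nullable, continue.
Every symbol is nullable, so include ''.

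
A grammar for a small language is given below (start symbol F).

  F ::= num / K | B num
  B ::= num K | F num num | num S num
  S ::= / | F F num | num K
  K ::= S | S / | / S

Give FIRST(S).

S ::= / contributes {/}.
From S ::= F F num: add FIRST(F) = { num }.
S ::= num K contributes {num}.
Union: FIRST(S) = { /, num }.

{ /, num }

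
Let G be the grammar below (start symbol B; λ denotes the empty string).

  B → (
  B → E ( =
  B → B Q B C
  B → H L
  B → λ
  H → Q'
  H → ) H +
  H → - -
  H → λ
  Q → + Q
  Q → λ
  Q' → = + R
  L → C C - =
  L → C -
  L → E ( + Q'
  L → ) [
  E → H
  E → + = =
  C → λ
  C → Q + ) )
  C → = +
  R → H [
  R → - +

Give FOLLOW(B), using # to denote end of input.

{ #, (, ), +, -, = }

B is the start symbol, so # ∈ FOLLOW(B).
In B → B Q B C: add FIRST(Q B C)\{λ} = { (, ), +, -, = }.
  Since Q B C is nullable, also add FOLLOW(B) = { #, (, ), +, -, = }.
In B → B Q B C: add FIRST(C)\{λ} = { +, = }.
  Since C is nullable, also add FOLLOW(B) = { #, (, ), +, -, = }.
Union: FOLLOW(B) = { #, (, ), +, -, = }.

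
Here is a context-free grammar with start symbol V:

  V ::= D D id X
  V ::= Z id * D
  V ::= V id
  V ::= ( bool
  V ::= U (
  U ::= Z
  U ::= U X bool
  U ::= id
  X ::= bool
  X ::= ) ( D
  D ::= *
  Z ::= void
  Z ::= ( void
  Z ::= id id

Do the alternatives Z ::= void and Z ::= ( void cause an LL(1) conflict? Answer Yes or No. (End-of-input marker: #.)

FIRST(void) = { void } and FIRST(( void) = { ( }.
The FIRST sets are disjoint and neither alternative is nullable — no conflict.

No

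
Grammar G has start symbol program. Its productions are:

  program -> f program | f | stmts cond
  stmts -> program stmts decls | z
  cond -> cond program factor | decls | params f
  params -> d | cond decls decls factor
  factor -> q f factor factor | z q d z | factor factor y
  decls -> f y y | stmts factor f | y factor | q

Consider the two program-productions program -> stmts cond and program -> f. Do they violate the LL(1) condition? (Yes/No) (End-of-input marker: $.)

FIRST(stmts cond) = { f, z } and FIRST(f) = { f }.
Both contain f, so the two alternatives are not disjoint — LL(1) conflict.

Yes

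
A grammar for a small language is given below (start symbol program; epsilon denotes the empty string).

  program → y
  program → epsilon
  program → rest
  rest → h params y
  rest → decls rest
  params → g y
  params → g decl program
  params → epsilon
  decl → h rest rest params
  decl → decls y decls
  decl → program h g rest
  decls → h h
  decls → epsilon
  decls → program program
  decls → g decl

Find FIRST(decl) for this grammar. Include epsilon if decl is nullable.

decl → h rest rest params contributes {h}.
From decl → decls y decls: decls nullable, take FIRST(decls) ∪ {y} = { g, h, y }.
From decl → program h g rest: program nullable, take FIRST(program) ∪ {h} = { g, h, y }.
Union: FIRST(decl) = { g, h, y }.

{ g, h, y }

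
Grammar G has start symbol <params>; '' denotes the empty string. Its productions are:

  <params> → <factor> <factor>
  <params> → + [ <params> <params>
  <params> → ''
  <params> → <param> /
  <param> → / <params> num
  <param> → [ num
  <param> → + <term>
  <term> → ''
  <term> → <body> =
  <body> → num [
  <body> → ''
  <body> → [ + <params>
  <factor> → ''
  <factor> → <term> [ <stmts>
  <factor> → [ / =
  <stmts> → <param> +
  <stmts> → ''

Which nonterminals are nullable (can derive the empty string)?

Directly nullable (have an ''-production): <params>, <term>, <body>, <factor>, <stmts>.
No other nonterminal has a production whose RHS symbols are all nullable.

{ <body>, <factor>, <params>, <stmts>, <term> }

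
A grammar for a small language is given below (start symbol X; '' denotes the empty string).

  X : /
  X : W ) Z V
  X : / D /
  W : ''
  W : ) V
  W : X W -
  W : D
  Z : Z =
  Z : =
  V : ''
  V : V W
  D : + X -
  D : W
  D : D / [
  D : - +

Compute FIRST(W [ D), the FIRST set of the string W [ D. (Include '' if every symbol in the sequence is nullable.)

Add FIRST(W)\{''} = { ), +, -, / }; W is nullable, continue.
[ is a terminal; add {[} and stop.

{ ), +, -, /, [ }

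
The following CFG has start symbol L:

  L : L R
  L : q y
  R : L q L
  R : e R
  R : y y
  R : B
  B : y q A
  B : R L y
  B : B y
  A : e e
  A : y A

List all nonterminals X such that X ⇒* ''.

{ } (none)

No nonterminal has an empty production or an RHS whose symbols are all nullable.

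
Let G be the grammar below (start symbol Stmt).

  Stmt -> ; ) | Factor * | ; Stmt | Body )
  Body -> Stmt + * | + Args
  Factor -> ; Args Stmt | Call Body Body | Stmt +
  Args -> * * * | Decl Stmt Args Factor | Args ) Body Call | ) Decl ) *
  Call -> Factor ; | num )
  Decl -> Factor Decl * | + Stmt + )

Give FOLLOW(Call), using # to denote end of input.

In Factor -> Call Body Body: add FIRST(Body Body) = { +, ;, num }.
In Args -> Args ) Body Call: Call is at the end, add FOLLOW(Args) = { ), *, +, ;, num }.
Union: FOLLOW(Call) = { ), *, +, ;, num }.

{ ), *, +, ;, num }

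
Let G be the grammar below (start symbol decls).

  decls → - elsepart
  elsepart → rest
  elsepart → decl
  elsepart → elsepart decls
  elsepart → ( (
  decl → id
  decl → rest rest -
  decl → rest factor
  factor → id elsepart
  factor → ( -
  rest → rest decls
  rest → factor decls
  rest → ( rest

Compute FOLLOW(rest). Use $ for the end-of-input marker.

In elsepart → rest: rest is at the end, add FOLLOW(elsepart) = { $, (, -, id }.
In decl → rest rest -: add FIRST(rest -) = { (, id }.
In decl → rest rest -: add FIRST(-) = { - }.
In decl → rest factor: add FIRST(factor) = { (, id }.
In rest → rest decls: add FIRST(decls) = { - }.
In rest → ( rest: rest is at the end, add FOLLOW(rest) = { $, (, -, id }.
Union: FOLLOW(rest) = { $, (, -, id }.

{ $, (, -, id }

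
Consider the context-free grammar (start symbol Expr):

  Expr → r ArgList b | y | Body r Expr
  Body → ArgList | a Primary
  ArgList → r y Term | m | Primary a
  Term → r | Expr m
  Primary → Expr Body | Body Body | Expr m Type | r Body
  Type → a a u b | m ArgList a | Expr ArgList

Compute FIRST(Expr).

{ a, m, r, y }

Expr → r ArgList b contributes {r}.
Expr → y contributes {y}.
From Expr → Body r Expr: add FIRST(Body) = { a, m, r, y }.
Union: FIRST(Expr) = { a, m, r, y }.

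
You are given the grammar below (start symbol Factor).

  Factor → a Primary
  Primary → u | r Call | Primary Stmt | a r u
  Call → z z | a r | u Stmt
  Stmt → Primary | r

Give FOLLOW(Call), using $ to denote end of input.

In Primary → r Call: Call is at the end, add FOLLOW(Primary) = { $, a, r, u }.
Union: FOLLOW(Call) = { $, a, r, u }.

{ $, a, r, u }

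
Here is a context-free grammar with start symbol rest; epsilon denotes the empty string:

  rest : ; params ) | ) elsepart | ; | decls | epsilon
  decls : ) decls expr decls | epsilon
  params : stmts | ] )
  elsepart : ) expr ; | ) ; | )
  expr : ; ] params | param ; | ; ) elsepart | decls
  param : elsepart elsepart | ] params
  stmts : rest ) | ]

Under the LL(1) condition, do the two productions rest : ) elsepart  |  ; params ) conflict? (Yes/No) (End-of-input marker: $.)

No

FIRST() elsepart) = { ) } and FIRST(; params )) = { ; }.
The FIRST sets are disjoint and neither alternative is nullable — no conflict.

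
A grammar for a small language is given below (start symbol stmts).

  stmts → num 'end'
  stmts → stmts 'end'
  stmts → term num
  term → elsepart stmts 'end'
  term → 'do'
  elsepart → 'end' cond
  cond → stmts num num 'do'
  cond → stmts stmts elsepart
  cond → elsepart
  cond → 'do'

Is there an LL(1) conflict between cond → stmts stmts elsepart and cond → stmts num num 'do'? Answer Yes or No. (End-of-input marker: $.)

Yes

FIRST(stmts stmts elsepart) = { 'do', 'end', num } and FIRST(stmts num num 'do') = { 'do', 'end', num }.
Both contain 'do', so the two alternatives are not disjoint — LL(1) conflict.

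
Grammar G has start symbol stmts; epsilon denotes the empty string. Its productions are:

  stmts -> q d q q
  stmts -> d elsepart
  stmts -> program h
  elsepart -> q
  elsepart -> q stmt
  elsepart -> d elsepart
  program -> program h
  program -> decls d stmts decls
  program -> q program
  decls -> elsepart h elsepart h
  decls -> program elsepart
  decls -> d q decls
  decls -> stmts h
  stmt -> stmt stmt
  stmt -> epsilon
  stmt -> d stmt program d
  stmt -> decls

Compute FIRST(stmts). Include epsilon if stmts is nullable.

{ d, q }

stmts -> q d q q contributes {q}.
stmts -> d elsepart contributes {d}.
From stmts -> program h: add FIRST(program) = { d, q }.
Union: FIRST(stmts) = { d, q }.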